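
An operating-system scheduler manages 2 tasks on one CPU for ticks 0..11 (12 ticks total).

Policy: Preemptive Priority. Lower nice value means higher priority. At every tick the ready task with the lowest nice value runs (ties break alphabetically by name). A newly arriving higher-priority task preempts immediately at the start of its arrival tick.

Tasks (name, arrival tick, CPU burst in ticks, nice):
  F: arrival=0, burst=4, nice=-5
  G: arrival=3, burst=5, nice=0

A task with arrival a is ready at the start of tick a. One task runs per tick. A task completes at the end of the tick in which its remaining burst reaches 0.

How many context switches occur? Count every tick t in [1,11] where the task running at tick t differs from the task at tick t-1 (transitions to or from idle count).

t=0: ready={F} → run F
t=1: ready={F} → run F
t=2: ready={F} → run F
t=3: ready={F,G} → run F
t=4: ready={G} → run G
t=5: ready={G} → run G
t=6: ready={G} → run G
t=7: ready={G} → run G
t=8: ready={G} → run G
t=9: (idle)
t=10: (idle)
t=11: (idle)

context switches = 2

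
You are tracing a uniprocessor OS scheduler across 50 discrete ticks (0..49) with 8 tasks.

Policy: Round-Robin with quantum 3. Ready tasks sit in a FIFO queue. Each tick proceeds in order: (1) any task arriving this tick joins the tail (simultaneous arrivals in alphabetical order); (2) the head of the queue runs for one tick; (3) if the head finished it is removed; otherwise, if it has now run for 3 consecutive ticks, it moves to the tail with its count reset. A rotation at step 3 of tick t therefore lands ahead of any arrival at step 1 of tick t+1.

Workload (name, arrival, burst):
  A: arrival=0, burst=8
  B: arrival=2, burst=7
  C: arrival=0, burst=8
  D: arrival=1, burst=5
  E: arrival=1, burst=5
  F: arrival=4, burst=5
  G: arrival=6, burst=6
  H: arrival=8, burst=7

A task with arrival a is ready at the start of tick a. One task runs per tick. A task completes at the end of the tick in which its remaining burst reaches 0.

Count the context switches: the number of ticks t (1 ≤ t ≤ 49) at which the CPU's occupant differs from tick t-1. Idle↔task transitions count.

t=0: queue=[A,C] q_used=0 → run A
t=1: queue=[A,C,D,E] q_used=1 → run A
t=2: queue=[A,C,D,E,B] q_used=2 → run A
t=3: queue=[C,D,E,B,A] q_used=0 → run C
t=4: queue=[C,D,E,B,A,F] q_used=1 → run C
t=5: queue=[C,D,E,B,A,F] q_used=2 → run C
t=6: queue=[D,E,B,A,F,C,G] q_used=0 → run D
t=7: queue=[D,E,B,A,F,C,G] q_used=1 → run D
t=8: queue=[D,E,B,A,F,C,G,H] q_used=2 → run D
t=9: queue=[E,B,A,F,C,G,H,D] q_used=0 → run E
t=10: queue=[E,B,A,F,C,G,H,D] q_used=1 → run E
t=11: queue=[E,B,A,F,C,G,H,D] q_used=2 → run E
t=12: queue=[B,A,F,C,G,H,D,E] q_used=0 → run B
t=13: queue=[B,A,F,C,G,H,D,E] q_used=1 → run B
t=14: queue=[B,A,F,C,G,H,D,E] q_used=2 → run B
t=15: queue=[A,F,C,G,H,D,E,B] q_used=0 → run A
t=16: queue=[A,F,C,G,H,D,E,B] q_used=1 → run A
t=17: queue=[A,F,C,G,H,D,E,B] q_used=2 → run A
t=18: queue=[F,C,G,H,D,E,B,A] q_used=0 → run F
t=19: queue=[F,C,G,H,D,E,B,A] q_used=1 → run F
t=20: queue=[F,C,G,H,D,E,B,A] q_used=2 → run F
t=21: queue=[C,G,H,D,E,B,A,F] q_used=0 → run C
t=22: queue=[C,G,H,D,E,B,A,F] q_used=1 → run C
t=23: queue=[C,G,H,D,E,B,A,F] q_used=2 → run C
t=24: queue=[G,H,D,E,B,A,F,C] q_used=0 → run G
t=25: queue=[G,H,D,E,B,A,F,C] q_used=1 → run G
t=26: queue=[G,H,D,E,B,A,F,C] q_used=2 → run G
t=27: queue=[H,D,E,B,A,F,C,G] q_used=0 → run H
t=28: queue=[H,D,E,B,A,F,C,G] q_used=1 → run H
t=29: queue=[H,D,E,B,A,F,C,G] q_used=2 → run H
t=30: queue=[D,E,B,A,F,C,G,H] q_used=0 → run D
t=31: queue=[D,E,B,A,F,C,G,H] q_used=1 → run D
t=32: queue=[E,B,A,F,C,G,H] q_used=0 → run E
t=33: queue=[E,B,A,F,C,G,H] q_used=1 → run E
t=34: queue=[B,A,F,C,G,H] q_used=0 → run B
t=35: queue=[B,A,F,C,G,H] q_used=1 → run B
t=36: queue=[B,A,F,C,G,H] q_used=2 → run B
t=37: queue=[A,F,C,G,H,B] q_used=0 → run A
t=38: queue=[A,F,C,G,H,B] q_used=1 → run A
t=39: queue=[F,C,G,H,B] q_used=0 → run F
t=40: queue=[F,C,G,H,B] q_used=1 → run F
t=41: queue=[C,G,H,B] q_used=0 → run C
t=42: queue=[C,G,H,B] q_used=1 → run C
t=43: queue=[G,H,B] q_used=0 → run G
t=44: queue=[G,H,B] q_used=1 → run G
t=45: queue=[G,H,B] q_used=2 → run G
t=46: queue=[H,B] q_used=0 → run H
t=47: queue=[H,B] q_used=1 → run H
t=48: queue=[H,B] q_used=2 → run H
t=49: queue=[B,H] q_used=0 → run B

context switches = 18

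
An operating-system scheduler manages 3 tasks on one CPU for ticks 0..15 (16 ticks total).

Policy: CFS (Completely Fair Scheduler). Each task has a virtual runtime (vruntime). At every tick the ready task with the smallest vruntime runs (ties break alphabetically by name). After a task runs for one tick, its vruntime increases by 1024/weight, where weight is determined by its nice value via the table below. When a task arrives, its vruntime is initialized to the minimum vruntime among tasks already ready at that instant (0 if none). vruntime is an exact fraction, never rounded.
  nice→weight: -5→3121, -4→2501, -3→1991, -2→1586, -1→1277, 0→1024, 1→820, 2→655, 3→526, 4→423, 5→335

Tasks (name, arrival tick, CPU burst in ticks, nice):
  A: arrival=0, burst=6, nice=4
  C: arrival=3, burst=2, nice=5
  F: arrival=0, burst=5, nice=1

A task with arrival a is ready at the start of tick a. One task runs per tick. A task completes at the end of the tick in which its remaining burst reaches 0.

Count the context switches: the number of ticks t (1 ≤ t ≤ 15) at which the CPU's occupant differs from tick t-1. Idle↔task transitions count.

t=0: vr[A=0 F=0] → run A
t=1: vr[A=1024/423 F=0] → run F
t=2: vr[A=1024/423 F=256/205] → run F
t=3: vr[A=1024/423 C=1024/423 F=512/205] → run A
t=4: vr[A=2048/423 C=1024/423 F=512/205] → run C
t=5: vr[A=2048/423 C=776192/141705 F=512/205] → run F
t=6: vr[A=2048/423 C=776192/141705 F=768/205] → run F
t=7: vr[A=2048/423 C=776192/141705 F=1024/205] → run A
t=8: vr[A=1024/141 C=776192/141705 F=1024/205] → run F
t=9: vr[A=1024/141 C=776192/141705] → run C
t=10: vr[A=1024/141] → run A
t=11: vr[A=4096/423] → run A
t=12: vr[A=5120/423] → run A
t=13: (idle)
t=14: (idle)
t=15: (idle)

context switches = 9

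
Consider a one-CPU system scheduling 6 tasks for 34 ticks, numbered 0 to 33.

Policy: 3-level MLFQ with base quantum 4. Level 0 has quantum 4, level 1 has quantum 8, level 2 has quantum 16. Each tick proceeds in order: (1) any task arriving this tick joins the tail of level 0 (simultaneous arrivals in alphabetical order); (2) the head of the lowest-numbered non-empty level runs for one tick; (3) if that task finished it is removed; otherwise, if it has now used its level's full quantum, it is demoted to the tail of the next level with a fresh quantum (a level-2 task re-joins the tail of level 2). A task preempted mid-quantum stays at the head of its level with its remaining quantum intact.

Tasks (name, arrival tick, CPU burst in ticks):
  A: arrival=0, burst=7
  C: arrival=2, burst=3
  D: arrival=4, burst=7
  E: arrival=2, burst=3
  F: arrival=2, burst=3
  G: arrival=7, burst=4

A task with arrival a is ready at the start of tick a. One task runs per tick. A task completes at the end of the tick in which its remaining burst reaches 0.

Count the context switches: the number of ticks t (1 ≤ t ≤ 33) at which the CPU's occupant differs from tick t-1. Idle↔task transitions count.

t=0: L0/L1/L2 = A/-/- → run A
t=1: L0/L1/L2 = A/-/- → run A
t=2: L0/L1/L2 = ACEF/-/- → run A
t=3: L0/L1/L2 = ACEF/-/- → run A
t=4: L0/L1/L2 = CEFD/A/- → run C
t=5: L0/L1/L2 = CEFD/A/- → run C
t=6: L0/L1/L2 = CEFD/A/- → run C
t=7: L0/L1/L2 = EFDG/A/- → run E
t=8: L0/L1/L2 = EFDG/A/- → run E
t=9: L0/L1/L2 = EFDG/A/- → run E
t=10: L0/L1/L2 = FDG/A/- → run F
t=11: L0/L1/L2 = FDG/A/- → run F
t=12: L0/L1/L2 = FDG/A/- → run F
t=13: L0/L1/L2 = DG/A/- → run D
t=14: L0/L1/L2 = DG/A/- → run D
t=15: L0/L1/L2 = DG/A/- → run D
t=16: L0/L1/L2 = DG/A/- → run D
t=17: L0/L1/L2 = G/AD/- → run G
t=18: L0/L1/L2 = G/AD/- → run G
t=19: L0/L1/L2 = G/AD/- → run G
t=20: L0/L1/L2 = G/AD/- → run G
t=21: L0/L1/L2 = -/AD/- → run A
t=22: L0/L1/L2 = -/AD/- → run A
t=23: L0/L1/L2 = -/AD/- → run A
t=24: L0/L1/L2 = -/D/- → run D
t=25: L0/L1/L2 = -/D/- → run D
t=26: L0/L1/L2 = -/D/- → run D
t=27: (idle)
t=28: (idle)
t=29: (idle)
t=30: (idle)
t=31: (idle)
t=32: (idle)
t=33: (idle)

context switches = 8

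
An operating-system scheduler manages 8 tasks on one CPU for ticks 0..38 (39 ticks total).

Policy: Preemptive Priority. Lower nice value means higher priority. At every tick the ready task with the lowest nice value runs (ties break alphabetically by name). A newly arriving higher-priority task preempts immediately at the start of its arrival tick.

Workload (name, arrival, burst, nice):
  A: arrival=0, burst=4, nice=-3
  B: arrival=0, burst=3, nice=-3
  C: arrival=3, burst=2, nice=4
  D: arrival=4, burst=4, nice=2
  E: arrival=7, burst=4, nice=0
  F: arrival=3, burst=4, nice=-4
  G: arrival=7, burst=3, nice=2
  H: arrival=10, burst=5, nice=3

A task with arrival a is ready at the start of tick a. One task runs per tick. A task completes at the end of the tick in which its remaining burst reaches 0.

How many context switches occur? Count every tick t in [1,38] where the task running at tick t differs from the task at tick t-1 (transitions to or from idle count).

context switches = 9

t=0: ready={A,B} → run A
t=1: ready={A,B} → run A
t=2: ready={A,B} → run A
t=3: ready={A,B,C,F} → run F
t=4: ready={A,B,C,D,F} → run F
t=5: ready={A,B,C,D,F} → run F
t=6: ready={A,B,C,D,F} → run F
t=7: ready={A,B,C,D,E,G} → run A
t=8: ready={B,C,D,E,G} → run B
t=9: ready={B,C,D,E,G} → run B
t=10: ready={B,C,D,E,G,H} → run B
t=11: ready={C,D,E,G,H} → run E
t=12: ready={C,D,E,G,H} → run E
t=13: ready={C,D,E,G,H} → run E
t=14: ready={C,D,E,G,H} → run E
t=15: ready={C,D,G,H} → run D
t=16: ready={C,D,G,H} → run D
t=17: ready={C,D,G,H} → run D
t=18: ready={C,D,G,H} → run D
t=19: ready={C,G,H} → run G
t=20: ready={C,G,H} → run G
t=21: ready={C,G,H} → run G
t=22: ready={C,H} → run H
t=23: ready={C,H} → run H
t=24: ready={C,H} → run H
t=25: ready={C,H} → run H
t=26: ready={C,H} → run H
t=27: ready={C} → run C
t=28: ready={C} → run C
t=29: (idle)
t=30: (idle)
t=31: (idle)
t=32: (idle)
t=33: (idle)
t=34: (idle)
t=35: (idle)
t=36: (idle)
t=37: (idle)
t=38: (idle)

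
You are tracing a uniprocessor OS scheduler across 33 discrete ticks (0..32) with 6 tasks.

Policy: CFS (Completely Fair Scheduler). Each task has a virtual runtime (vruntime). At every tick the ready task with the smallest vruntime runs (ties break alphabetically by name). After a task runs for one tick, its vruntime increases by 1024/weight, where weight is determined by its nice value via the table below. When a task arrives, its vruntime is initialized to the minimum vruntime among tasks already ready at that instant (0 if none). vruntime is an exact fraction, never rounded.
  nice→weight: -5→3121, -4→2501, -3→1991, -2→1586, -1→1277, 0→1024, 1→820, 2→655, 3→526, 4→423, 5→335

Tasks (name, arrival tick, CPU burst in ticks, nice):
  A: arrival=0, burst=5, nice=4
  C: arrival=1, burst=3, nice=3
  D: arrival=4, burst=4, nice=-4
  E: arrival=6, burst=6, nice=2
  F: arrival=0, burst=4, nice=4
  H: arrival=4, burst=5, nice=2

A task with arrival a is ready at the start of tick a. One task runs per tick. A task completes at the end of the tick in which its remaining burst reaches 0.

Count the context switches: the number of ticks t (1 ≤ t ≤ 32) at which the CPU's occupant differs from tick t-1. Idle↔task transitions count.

t=0: vr[A=0 F=0] → run A
t=1: vr[A=1024/423 C=0 F=0] → run C
t=2: vr[A=1024/423 C=512/263 F=0] → run F
t=3: vr[A=1024/423 C=512/263 F=1024/423] → run C
t=4: vr[A=1024/423 C=1024/263 D=1024/423 F=1024/423 H=1024/423] → run A
t=5: vr[A=2048/423 C=1024/263 D=1024/423 F=1024/423 H=1024/423] → run D
t=6: vr[A=2048/423 C=1024/263 D=2994176/1057923 E=1024/423 F=1024/423 H=1024/423] → run E
t=7: vr[A=2048/423 C=1024/263 D=2994176/1057923 E=1103872/277065 F=1024/423 H=1024/423] → run F
t=8: vr[A=2048/423 C=1024/263 D=2994176/1057923 E=1103872/277065 F=2048/423 H=1024/423] → run H
t=9: vr[A=2048/423 C=1024/263 D=2994176/1057923 E=1103872/277065 F=2048/423 H=1103872/277065] → run D
t=10: vr[A=2048/423 C=1024/263 D=3427328/1057923 E=1103872/277065 F=2048/423 H=1103872/277065] → run D
t=11: vr[A=2048/423 C=1024/263 D=3860480/1057923 E=1103872/277065 F=2048/423 H=1103872/277065] → run D
t=12: vr[A=2048/423 C=1024/263 E=1103872/277065 F=2048/423 H=1103872/277065] → run C
t=13: vr[A=2048/423 E=1103872/277065 F=2048/423 H=1103872/277065] → run E
t=14: vr[A=2048/423 E=1537024/277065 F=2048/423 H=1103872/277065] → run H
t=15: vr[A=2048/423 E=1537024/277065 F=2048/423 H=1537024/277065] → run A
t=16: vr[A=1024/141 E=1537024/277065 F=2048/423 H=1537024/277065] → run F
t=17: vr[A=1024/141 E=1537024/277065 F=1024/141 H=1537024/277065] → run E
t=18: vr[A=1024/141 E=1970176/277065 F=1024/141 H=1537024/277065] → run H
t=19: vr[A=1024/141 E=1970176/277065 F=1024/141 H=1970176/277065] → run E
t=20: vr[A=1024/141 E=2403328/277065 F=1024/141 H=1970176/277065] → run H
t=21: vr[A=1024/141 E=2403328/277065 F=1024/141 H=2403328/277065] → run A
t=22: vr[A=4096/423 E=2403328/277065 F=1024/141 H=2403328/277065] → run F
t=23: vr[A=4096/423 E=2403328/277065 H=2403328/277065] → run E
t=24: vr[A=4096/423 E=567296/55413 H=2403328/277065] → run H
t=25: vr[A=4096/423 E=567296/55413] → run A
t=26: vr[E=567296/55413] → run E
t=27: (idle)
t=28: (idle)
t=29: (idle)
t=30: (idle)
t=31: (idle)
t=32: (idle)

context switches = 25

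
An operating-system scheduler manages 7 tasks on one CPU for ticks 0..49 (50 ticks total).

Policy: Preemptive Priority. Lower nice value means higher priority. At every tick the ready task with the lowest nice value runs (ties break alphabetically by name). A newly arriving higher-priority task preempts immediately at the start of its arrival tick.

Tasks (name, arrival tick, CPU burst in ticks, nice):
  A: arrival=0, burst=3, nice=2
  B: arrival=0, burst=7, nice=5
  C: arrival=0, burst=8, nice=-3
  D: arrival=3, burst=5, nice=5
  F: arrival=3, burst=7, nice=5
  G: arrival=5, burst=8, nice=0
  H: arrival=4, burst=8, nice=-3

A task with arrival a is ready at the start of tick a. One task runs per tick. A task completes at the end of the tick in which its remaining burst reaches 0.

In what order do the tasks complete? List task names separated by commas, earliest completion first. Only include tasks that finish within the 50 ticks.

t=0: ready={A,B,C} → run C
t=1: ready={A,B,C} → run C
t=2: ready={A,B,C} → run C
t=3: ready={A,B,C,D,F} → run C
t=4: ready={A,B,C,D,F,H} → run C
t=5: ready={A,B,C,D,F,G,H} → run C
t=6: ready={A,B,C,D,F,G,H} → run C
t=7: ready={A,B,C,D,F,G,H} → run C
t=8: ready={A,B,D,F,G,H} → run H
t=9: ready={A,B,D,F,G,H} → run H
t=10: ready={A,B,D,F,G,H} → run H
t=11: ready={A,B,D,F,G,H} → run H
t=12: ready={A,B,D,F,G,H} → run H
t=13: ready={A,B,D,F,G,H} → run H
t=14: ready={A,B,D,F,G,H} → run H
t=15: ready={A,B,D,F,G,H} → run H
t=16: ready={A,B,D,F,G} → run G
t=17: ready={A,B,D,F,G} → run G
t=18: ready={A,B,D,F,G} → run G
t=19: ready={A,B,D,F,G} → run G
t=20: ready={A,B,D,F,G} → run G
t=21: ready={A,B,D,F,G} → run G
t=22: ready={A,B,D,F,G} → run G
t=23: ready={A,B,D,F,G} → run G
t=24: ready={A,B,D,F} → run A
t=25: ready={A,B,D,F} → run A
t=26: ready={A,B,D,F} → run A
t=27: ready={B,D,F} → run B
t=28: ready={B,D,F} → run B
t=29: ready={B,D,F} → run B
t=30: ready={B,D,F} → run B
t=31: ready={B,D,F} → run B
t=32: ready={B,D,F} → run B
t=33: ready={B,D,F} → run B
t=34: ready={D,F} → run D
t=35: ready={D,F} → run D
t=36: ready={D,F} → run D
t=37: ready={D,F} → run D
t=38: ready={D,F} → run D
t=39: ready={F} → run F
t=40: ready={F} → run F
t=41: ready={F} → run F
t=42: ready={F} → run F
t=43: ready={F} → run F
t=44: ready={F} → run F
t=45: ready={F} → run F
t=46: (idle)
t=47: (idle)
t=48: (idle)
t=49: (idle)

completion order = C, H, G, A, B, D, F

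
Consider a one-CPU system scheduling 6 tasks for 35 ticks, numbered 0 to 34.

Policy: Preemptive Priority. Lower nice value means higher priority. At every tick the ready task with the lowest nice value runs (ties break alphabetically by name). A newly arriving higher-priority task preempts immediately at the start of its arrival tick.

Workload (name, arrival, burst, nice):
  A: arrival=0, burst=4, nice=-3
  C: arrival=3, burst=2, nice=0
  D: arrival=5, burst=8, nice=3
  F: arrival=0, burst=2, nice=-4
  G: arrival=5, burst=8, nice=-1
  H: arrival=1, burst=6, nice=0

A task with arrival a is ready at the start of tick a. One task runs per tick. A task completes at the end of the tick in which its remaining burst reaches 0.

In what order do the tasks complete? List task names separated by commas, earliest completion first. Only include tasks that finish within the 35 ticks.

t=0: ready={A,F} → run F
t=1: ready={A,F,H} → run F
t=2: ready={A,H} → run A
t=3: ready={A,C,H} → run A
t=4: ready={A,C,H} → run A
t=5: ready={A,C,D,G,H} → run A
t=6: ready={C,D,G,H} → run G
t=7: ready={C,D,G,H} → run G
t=8: ready={C,D,G,H} → run G
t=9: ready={C,D,G,H} → run G
t=10: ready={C,D,G,H} → run G
t=11: ready={C,D,G,H} → run G
t=12: ready={C,D,G,H} → run G
t=13: ready={C,D,G,H} → run G
t=14: ready={C,D,H} → run C
t=15: ready={C,D,H} → run C
t=16: ready={D,H} → run H
t=17: ready={D,H} → run H
t=18: ready={D,H} → run H
t=19: ready={D,H} → run H
t=20: ready={D,H} → run H
t=21: ready={D,H} → run H
t=22: ready={D} → run D
t=23: ready={D} → run D
t=24: ready={D} → run D
t=25: ready={D} → run D
t=26: ready={D} → run D
t=27: ready={D} → run D
t=28: ready={D} → run D
t=29: ready={D} → run D
t=30: (idle)
t=31: (idle)
t=32: (idle)
t=33: (idle)
t=34: (idle)

completion order = F, A, G, C, H, D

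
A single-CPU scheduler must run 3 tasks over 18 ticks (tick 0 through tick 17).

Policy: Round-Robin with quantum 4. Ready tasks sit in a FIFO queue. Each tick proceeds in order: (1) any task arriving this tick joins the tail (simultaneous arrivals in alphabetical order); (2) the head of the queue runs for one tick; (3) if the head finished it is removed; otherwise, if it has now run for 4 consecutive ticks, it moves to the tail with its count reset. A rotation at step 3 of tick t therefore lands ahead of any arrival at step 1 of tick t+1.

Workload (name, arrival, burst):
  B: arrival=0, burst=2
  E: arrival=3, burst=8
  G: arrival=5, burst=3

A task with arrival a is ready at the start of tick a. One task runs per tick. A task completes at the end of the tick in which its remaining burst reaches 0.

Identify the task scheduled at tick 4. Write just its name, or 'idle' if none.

running at tick 4 = E

t=0: queue=[B] q_used=0 → run B
t=1: queue=[B] q_used=1 → run B
t=2: (idle)
t=3: queue=[E] q_used=0 → run E
t=4: queue=[E] q_used=1 → run E
t=5: queue=[E,G] q_used=2 → run E
t=6: queue=[E,G] q_used=3 → run E
t=7: queue=[G,E] q_used=0 → run G
t=8: queue=[G,E] q_used=1 → run G
t=9: queue=[G,E] q_used=2 → run G
t=10: queue=[E] q_used=0 → run E
t=11: queue=[E] q_used=1 → run E
t=12: queue=[E] q_used=2 → run E
t=13: queue=[E] q_used=3 → run E
t=14: (idle)
t=15: (idle)
t=16: (idle)
t=17: (idle)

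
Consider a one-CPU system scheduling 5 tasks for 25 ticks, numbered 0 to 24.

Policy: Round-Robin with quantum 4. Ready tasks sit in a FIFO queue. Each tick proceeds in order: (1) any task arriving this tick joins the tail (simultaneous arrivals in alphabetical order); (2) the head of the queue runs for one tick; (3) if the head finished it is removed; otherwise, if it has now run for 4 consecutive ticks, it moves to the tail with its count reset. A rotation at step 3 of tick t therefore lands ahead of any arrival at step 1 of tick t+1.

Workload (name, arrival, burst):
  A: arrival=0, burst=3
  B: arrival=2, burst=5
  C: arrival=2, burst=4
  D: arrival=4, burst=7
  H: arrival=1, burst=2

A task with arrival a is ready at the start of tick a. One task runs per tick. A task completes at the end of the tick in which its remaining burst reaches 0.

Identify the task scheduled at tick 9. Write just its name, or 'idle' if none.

t=0: queue=[A] q_used=0 → run A
t=1: queue=[A,H] q_used=1 → run A
t=2: queue=[A,H,B,C] q_used=2 → run A
t=3: queue=[H,B,C] q_used=0 → run H
t=4: queue=[H,B,C,D] q_used=1 → run H
t=5: queue=[B,C,D] q_used=0 → run B
t=6: queue=[B,C,D] q_used=1 → run B
t=7: queue=[B,C,D] q_used=2 → run B
t=8: queue=[B,C,D] q_used=3 → run B
t=9: queue=[C,D,B] q_used=0 → run C
t=10: queue=[C,D,B] q_used=1 → run C
t=11: queue=[C,D,B] q_used=2 → run C
t=12: queue=[C,D,B] q_used=3 → run C
t=13: queue=[D,B] q_used=0 → run D
t=14: queue=[D,B] q_used=1 → run D
t=15: queue=[D,B] q_used=2 → run D
t=16: queue=[D,B] q_used=3 → run D
t=17: queue=[B,D] q_used=0 → run B
t=18: queue=[D] q_used=0 → run D
t=19: queue=[D] q_used=1 → run D
t=20: queue=[D] q_used=2 → run D
t=21: (idle)
t=22: (idle)
t=23: (idle)
t=24: (idle)

running at tick 9 = C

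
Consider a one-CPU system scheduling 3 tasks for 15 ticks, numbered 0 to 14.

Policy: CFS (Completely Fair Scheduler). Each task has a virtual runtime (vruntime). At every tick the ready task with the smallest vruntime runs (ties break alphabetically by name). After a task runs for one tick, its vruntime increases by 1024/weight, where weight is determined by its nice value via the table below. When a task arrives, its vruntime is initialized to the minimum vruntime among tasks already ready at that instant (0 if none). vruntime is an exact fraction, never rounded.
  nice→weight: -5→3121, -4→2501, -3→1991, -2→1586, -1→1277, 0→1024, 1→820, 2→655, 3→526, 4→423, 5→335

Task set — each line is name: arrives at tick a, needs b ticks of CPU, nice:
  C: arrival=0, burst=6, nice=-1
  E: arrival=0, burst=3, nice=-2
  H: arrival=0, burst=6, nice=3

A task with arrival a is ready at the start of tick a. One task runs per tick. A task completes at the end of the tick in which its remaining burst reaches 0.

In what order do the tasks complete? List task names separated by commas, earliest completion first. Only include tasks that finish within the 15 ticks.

t=0: vr[C=0 E=0 H=0] → run C
t=1: vr[C=1024/1277 E=0 H=0] → run E
t=2: vr[C=1024/1277 E=512/793 H=0] → run H
t=3: vr[C=1024/1277 E=512/793 H=512/263] → run E
t=4: vr[C=1024/1277 E=1024/793 H=512/263] → run C
t=5: vr[C=2048/1277 E=1024/793 H=512/263] → run E
t=6: vr[C=2048/1277 H=512/263] → run C
t=7: vr[C=3072/1277 H=512/263] → run H
t=8: vr[C=3072/1277 H=1024/263] → run C
t=9: vr[C=4096/1277 H=1024/263] → run C
t=10: vr[C=5120/1277 H=1024/263] → run H
t=11: vr[C=5120/1277 H=1536/263] → run C
t=12: vr[H=1536/263] → run H
t=13: vr[H=2048/263] → run H
t=14: vr[H=2560/263] → run H

completion order = E, C, H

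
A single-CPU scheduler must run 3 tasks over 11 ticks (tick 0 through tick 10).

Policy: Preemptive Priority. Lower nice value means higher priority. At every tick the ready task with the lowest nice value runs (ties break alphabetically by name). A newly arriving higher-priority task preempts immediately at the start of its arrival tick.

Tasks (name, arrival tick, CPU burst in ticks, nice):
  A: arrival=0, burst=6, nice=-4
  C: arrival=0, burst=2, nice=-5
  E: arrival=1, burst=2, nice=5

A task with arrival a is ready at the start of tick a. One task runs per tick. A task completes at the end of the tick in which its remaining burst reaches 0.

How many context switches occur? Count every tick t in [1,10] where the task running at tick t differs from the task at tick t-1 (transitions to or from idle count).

context switches = 3

t=0: ready={A,C} → run C
t=1: ready={A,C,E} → run C
t=2: ready={A,E} → run A
t=3: ready={A,E} → run A
t=4: ready={A,E} → run A
t=5: ready={A,E} → run A
t=6: ready={A,E} → run A
t=7: ready={A,E} → run A
t=8: ready={E} → run E
t=9: ready={E} → run E
t=10: (idle)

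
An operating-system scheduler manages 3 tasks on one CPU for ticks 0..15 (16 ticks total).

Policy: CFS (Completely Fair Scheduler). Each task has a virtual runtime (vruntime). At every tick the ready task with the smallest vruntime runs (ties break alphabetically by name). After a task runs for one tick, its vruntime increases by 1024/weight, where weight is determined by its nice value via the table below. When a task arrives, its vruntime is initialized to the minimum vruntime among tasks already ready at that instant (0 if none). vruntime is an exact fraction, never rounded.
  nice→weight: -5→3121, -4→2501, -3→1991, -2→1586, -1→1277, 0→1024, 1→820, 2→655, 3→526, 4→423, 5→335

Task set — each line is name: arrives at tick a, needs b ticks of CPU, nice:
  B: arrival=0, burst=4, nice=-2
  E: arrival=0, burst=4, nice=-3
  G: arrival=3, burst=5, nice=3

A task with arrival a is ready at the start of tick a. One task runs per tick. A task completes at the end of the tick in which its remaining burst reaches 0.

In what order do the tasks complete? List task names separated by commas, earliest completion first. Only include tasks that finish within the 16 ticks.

t=0: vr[B=0 E=0] → run B
t=1: vr[B=512/793 E=0] → run E
t=2: vr[B=512/793 E=1024/1991] → run E
t=3: vr[B=512/793 E=2048/1991 G=512/793] → run B
t=4: vr[B=1024/793 E=2048/1991 G=512/793] → run G
t=5: vr[B=1024/793 E=2048/1991 G=540672/208559] → run E
t=6: vr[B=1024/793 E=3072/1991 G=540672/208559] → run B
t=7: vr[B=1536/793 E=3072/1991 G=540672/208559] → run E
t=8: vr[B=1536/793 G=540672/208559] → run B
t=9: vr[G=540672/208559] → run G
t=10: vr[G=946688/208559] → run G
t=11: vr[G=1352704/208559] → run G
t=12: vr[G=1758720/208559] → run G
t=13: (idle)
t=14: (idle)
t=15: (idle)

completion order = E, B, G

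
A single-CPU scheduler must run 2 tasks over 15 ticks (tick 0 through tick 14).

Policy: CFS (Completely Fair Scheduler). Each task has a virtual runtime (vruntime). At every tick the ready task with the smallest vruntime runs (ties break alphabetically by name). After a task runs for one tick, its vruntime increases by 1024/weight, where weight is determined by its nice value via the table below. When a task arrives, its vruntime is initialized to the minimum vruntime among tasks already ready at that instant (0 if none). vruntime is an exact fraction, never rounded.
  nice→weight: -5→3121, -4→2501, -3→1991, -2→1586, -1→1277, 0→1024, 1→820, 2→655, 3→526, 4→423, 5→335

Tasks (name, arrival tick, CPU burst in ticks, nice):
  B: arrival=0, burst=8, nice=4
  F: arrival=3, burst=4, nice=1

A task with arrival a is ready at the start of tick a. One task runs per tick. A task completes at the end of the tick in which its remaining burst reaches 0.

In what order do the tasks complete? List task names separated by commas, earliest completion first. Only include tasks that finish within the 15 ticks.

t=0: vr[B=0] → run B
t=1: vr[B=1024/423] → run B
t=2: vr[B=2048/423] → run B
t=3: vr[B=1024/141 F=1024/141] → run B
t=4: vr[B=4096/423 F=1024/141] → run F
t=5: vr[B=4096/423 F=246016/28905] → run F
t=6: vr[B=4096/423 F=282112/28905] → run B
t=7: vr[B=5120/423 F=282112/28905] → run F
t=8: vr[B=5120/423 F=318208/28905] → run F
t=9: vr[B=5120/423] → run B
t=10: vr[B=2048/141] → run B
t=11: vr[B=7168/423] → run B
t=12: (idle)
t=13: (idle)
t=14: (idle)

completion order = F, B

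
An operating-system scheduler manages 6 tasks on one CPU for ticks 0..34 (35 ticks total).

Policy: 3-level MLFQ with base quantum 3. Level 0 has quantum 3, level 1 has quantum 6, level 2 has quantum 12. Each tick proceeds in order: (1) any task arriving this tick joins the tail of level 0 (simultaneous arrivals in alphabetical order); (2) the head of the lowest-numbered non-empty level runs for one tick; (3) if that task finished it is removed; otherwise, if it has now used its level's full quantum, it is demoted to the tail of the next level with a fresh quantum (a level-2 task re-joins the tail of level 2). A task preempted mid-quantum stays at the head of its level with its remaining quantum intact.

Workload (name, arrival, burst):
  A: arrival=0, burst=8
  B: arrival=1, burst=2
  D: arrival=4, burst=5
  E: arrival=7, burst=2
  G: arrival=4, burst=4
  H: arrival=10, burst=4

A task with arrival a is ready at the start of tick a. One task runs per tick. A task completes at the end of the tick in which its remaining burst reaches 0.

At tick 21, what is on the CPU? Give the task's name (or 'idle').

running at tick 21 = D

t=0: L0/L1/L2 = A/-/- → run A
t=1: L0/L1/L2 = AB/-/- → run A
t=2: L0/L1/L2 = AB/-/- → run A
t=3: L0/L1/L2 = B/A/- → run B
t=4: L0/L1/L2 = BDG/A/- → run B
t=5: L0/L1/L2 = DG/A/- → run D
t=6: L0/L1/L2 = DG/A/- → run D
t=7: L0/L1/L2 = DGE/A/- → run D
t=8: L0/L1/L2 = GE/AD/- → run G
t=9: L0/L1/L2 = GE/AD/- → run G
t=10: L0/L1/L2 = GEH/AD/- → run G
t=11: L0/L1/L2 = EH/ADG/- → run E
t=12: L0/L1/L2 = EH/ADG/- → run E
t=13: L0/L1/L2 = H/ADG/- → run H
t=14: L0/L1/L2 = H/ADG/- → run H
t=15: L0/L1/L2 = H/ADG/- → run H
t=16: L0/L1/L2 = -/ADGH/- → run A
t=17: L0/L1/L2 = -/ADGH/- → run A
t=18: L0/L1/L2 = -/ADGH/- → run A
t=19: L0/L1/L2 = -/ADGH/- → run A
t=20: L0/L1/L2 = -/ADGH/- → run A
t=21: L0/L1/L2 = -/DGH/- → run D
t=22: L0/L1/L2 = -/DGH/- → run D
t=23: L0/L1/L2 = -/GH/- → run G
t=24: L0/L1/L2 = -/H/- → run H
t=25: (idle)
t=26: (idle)
t=27: (idle)
t=28: (idle)
t=29: (idle)
t=30: (idle)
t=31: (idle)
t=32: (idle)
t=33: (idle)
t=34: (idle)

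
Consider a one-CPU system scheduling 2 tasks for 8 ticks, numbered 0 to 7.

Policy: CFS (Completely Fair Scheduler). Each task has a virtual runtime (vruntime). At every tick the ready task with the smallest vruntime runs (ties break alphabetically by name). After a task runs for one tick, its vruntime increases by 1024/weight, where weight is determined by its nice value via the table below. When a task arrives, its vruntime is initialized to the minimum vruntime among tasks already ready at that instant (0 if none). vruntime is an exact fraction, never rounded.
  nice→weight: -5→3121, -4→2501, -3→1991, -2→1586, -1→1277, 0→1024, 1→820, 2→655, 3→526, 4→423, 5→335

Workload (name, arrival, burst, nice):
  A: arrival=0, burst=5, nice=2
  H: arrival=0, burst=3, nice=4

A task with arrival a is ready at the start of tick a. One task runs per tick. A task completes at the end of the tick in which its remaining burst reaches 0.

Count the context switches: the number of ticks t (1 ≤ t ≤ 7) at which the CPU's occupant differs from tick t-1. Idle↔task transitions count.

context switches = 6

t=0: vr[A=0 H=0] → run A
t=1: vr[A=1024/655 H=0] → run H
t=2: vr[A=1024/655 H=1024/423] → run A
t=3: vr[A=2048/655 H=1024/423] → run H
t=4: vr[A=2048/655 H=2048/423] → run A
t=5: vr[A=3072/655 H=2048/423] → run A
t=6: vr[A=4096/655 H=2048/423] → run H
t=7: vr[A=4096/655] → run A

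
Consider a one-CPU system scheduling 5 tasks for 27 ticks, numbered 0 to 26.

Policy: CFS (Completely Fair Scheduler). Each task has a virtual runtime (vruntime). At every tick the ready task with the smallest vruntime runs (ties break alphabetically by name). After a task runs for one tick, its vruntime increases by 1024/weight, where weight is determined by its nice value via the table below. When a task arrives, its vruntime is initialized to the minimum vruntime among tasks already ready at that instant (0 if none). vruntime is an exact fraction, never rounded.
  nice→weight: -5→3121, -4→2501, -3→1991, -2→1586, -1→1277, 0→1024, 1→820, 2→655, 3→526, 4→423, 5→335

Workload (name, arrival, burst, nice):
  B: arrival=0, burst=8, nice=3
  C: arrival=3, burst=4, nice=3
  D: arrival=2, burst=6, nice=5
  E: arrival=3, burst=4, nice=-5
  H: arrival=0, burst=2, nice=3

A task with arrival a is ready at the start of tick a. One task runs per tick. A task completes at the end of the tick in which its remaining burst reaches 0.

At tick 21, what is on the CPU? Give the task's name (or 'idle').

running at tick 21 = B

t=0: vr[B=0 H=0] → run B
t=1: vr[B=512/263 H=0] → run H
t=2: vr[B=512/263 D=512/263 H=512/263] → run B
t=3: vr[B=1024/263 C=512/263 D=512/263 E=512/263 H=512/263] → run C
t=4: vr[B=1024/263 C=1024/263 D=512/263 E=512/263 H=512/263] → run D
t=5: vr[B=1024/263 C=1024/263 D=440832/88105 E=512/263 H=512/263] → run E
t=6: vr[B=1024/263 C=1024/263 D=440832/88105 E=1867264/820823 H=512/263] → run H
t=7: vr[B=1024/263 C=1024/263 D=440832/88105 E=1867264/820823] → run E
t=8: vr[B=1024/263 C=1024/263 D=440832/88105 E=2136576/820823] → run E
t=9: vr[B=1024/263 C=1024/263 D=440832/88105 E=2405888/820823] → run E
t=10: vr[B=1024/263 C=1024/263 D=440832/88105] → run B
t=11: vr[B=1536/263 C=1024/263 D=440832/88105] → run C
t=12: vr[B=1536/263 C=1536/263 D=440832/88105] → run D
t=13: vr[B=1536/263 C=1536/263 D=710144/88105] → run B
t=14: vr[B=2048/263 C=1536/263 D=710144/88105] → run C
t=15: vr[B=2048/263 C=2048/263 D=710144/88105] → run B
t=16: vr[B=2560/263 C=2048/263 D=710144/88105] → run C
t=17: vr[B=2560/263 D=710144/88105] → run D
t=18: vr[B=2560/263 D=979456/88105] → run B
t=19: vr[B=3072/263 D=979456/88105] → run D
t=20: vr[B=3072/263 D=1248768/88105] → run B
t=21: vr[B=3584/263 D=1248768/88105] → run B
t=22: vr[D=1248768/88105] → run D
t=23: vr[D=303616/17621] → run D
t=24: (idle)
t=25: (idle)
t=26: (idle)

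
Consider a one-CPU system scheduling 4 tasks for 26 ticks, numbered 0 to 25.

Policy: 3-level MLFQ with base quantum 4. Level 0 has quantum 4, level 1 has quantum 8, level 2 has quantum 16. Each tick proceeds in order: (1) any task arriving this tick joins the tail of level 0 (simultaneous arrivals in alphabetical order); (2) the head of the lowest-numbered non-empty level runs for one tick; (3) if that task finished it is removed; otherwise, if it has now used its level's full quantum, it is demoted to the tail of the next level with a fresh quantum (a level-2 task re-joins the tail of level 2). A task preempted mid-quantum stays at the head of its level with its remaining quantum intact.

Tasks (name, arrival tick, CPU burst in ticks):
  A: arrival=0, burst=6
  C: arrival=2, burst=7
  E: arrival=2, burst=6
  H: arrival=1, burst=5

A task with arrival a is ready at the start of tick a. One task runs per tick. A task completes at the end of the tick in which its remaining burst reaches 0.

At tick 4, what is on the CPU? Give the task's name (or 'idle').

t=0: L0/L1/L2 = A/-/- → run A
t=1: L0/L1/L2 = AH/-/- → run A
t=2: L0/L1/L2 = AHCE/-/- → run A
t=3: L0/L1/L2 = AHCE/-/- → run A
t=4: L0/L1/L2 = HCE/A/- → run H
t=5: L0/L1/L2 = HCE/A/- → run H
t=6: L0/L1/L2 = HCE/A/- → run H
t=7: L0/L1/L2 = HCE/A/- → run H
t=8: L0/L1/L2 = CE/AH/- → run C
t=9: L0/L1/L2 = CE/AH/- → run C
t=10: L0/L1/L2 = CE/AH/- → run C
t=11: L0/L1/L2 = CE/AH/- → run C
t=12: L0/L1/L2 = E/AHC/- → run E
t=13: L0/L1/L2 = E/AHC/- → run E
t=14: L0/L1/L2 = E/AHC/- → run E
t=15: L0/L1/L2 = E/AHC/- → run E
t=16: L0/L1/L2 = -/AHCE/- → run A
t=17: L0/L1/L2 = -/AHCE/- → run A
t=18: L0/L1/L2 = -/HCE/- → run H
t=19: L0/L1/L2 = -/CE/- → run C
t=20: L0/L1/L2 = -/CE/- → run C
t=21: L0/L1/L2 = -/CE/- → run C
t=22: L0/L1/L2 = -/E/- → run E
t=23: L0/L1/L2 = -/E/- → run E
t=24: (idle)
t=25: (idle)

running at tick 4 = H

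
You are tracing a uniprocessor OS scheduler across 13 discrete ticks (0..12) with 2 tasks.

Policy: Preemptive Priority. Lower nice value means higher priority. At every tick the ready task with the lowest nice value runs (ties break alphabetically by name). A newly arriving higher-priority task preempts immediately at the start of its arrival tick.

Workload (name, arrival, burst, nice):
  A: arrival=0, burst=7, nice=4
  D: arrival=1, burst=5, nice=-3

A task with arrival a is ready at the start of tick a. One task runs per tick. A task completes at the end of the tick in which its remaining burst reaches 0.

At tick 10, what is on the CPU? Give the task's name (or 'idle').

running at tick 10 = A

t=0: ready={A} → run A
t=1: ready={A,D} → run D
t=2: ready={A,D} → run D
t=3: ready={A,D} → run D
t=4: ready={A,D} → run D
t=5: ready={A,D} → run D
t=6: ready={A} → run A
t=7: ready={A} → run A
t=8: ready={A} → run A
t=9: ready={A} → run A
t=10: ready={A} → run A
t=11: ready={A} → run A
t=12: (idle)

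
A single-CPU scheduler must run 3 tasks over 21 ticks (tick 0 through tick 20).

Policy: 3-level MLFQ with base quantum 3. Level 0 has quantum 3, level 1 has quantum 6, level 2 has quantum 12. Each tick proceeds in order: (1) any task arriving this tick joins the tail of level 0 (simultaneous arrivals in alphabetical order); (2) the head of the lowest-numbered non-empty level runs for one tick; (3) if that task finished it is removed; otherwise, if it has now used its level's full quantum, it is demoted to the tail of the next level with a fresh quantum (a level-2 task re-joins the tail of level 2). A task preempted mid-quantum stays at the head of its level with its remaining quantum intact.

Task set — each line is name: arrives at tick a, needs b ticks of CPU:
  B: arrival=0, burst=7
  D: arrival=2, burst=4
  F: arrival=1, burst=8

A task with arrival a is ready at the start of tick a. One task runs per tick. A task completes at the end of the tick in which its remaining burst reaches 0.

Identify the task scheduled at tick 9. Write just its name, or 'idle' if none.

running at tick 9 = B

t=0: L0/L1/L2 = B/-/- → run B
t=1: L0/L1/L2 = BF/-/- → run B
t=2: L0/L1/L2 = BFD/-/- → run B
t=3: L0/L1/L2 = FD/B/- → run F
t=4: L0/L1/L2 = FD/B/- → run F
t=5: L0/L1/L2 = FD/B/- → run F
t=6: L0/L1/L2 = D/BF/- → run D
t=7: L0/L1/L2 = D/BF/- → run D
t=8: L0/L1/L2 = D/BF/- → run D
t=9: L0/L1/L2 = -/BFD/- → run B
t=10: L0/L1/L2 = -/BFD/- → run B
t=11: L0/L1/L2 = -/BFD/- → run B
t=12: L0/L1/L2 = -/BFD/- → run B
t=13: L0/L1/L2 = -/FD/- → run F
t=14: L0/L1/L2 = -/FD/- → run F
t=15: L0/L1/L2 = -/FD/- → run F
t=16: L0/L1/L2 = -/FD/- → run F
t=17: L0/L1/L2 = -/FD/- → run F
t=18: L0/L1/L2 = -/D/- → run D
t=19: (idle)
t=20: (idle)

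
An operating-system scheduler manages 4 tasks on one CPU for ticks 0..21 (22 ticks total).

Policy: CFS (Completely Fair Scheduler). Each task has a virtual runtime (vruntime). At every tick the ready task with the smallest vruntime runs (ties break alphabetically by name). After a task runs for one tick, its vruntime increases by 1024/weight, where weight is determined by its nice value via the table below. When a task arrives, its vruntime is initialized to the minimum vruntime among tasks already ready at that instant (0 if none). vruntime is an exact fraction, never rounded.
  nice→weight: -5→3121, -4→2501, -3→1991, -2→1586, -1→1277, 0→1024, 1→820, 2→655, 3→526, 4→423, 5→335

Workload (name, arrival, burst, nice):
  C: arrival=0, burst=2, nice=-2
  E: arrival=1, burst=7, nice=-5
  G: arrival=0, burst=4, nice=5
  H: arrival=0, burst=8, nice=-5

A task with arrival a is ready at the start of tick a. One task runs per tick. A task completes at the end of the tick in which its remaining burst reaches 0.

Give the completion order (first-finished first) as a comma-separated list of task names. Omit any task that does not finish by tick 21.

completion order = C, E, H, G

t=0: vr[C=0 G=0 H=0] → run C
t=1: vr[C=512/793 E=0 G=0 H=0] → run E
t=2: vr[C=512/793 E=1024/3121 G=0 H=0] → run G
t=3: vr[C=512/793 E=1024/3121 G=1024/335 H=0] → run H
t=4: vr[C=512/793 E=1024/3121 G=1024/335 H=1024/3121] → run E
t=5: vr[C=512/793 E=2048/3121 G=1024/335 H=1024/3121] → run H
t=6: vr[C=512/793 E=2048/3121 G=1024/335 H=2048/3121] → run C
t=7: vr[E=2048/3121 G=1024/335 H=2048/3121] → run E
t=8: vr[E=3072/3121 G=1024/335 H=2048/3121] → run H
t=9: vr[E=3072/3121 G=1024/335 H=3072/3121] → run E
t=10: vr[E=4096/3121 G=1024/335 H=3072/3121] → run H
t=11: vr[E=4096/3121 G=1024/335 H=4096/3121] → run E
t=12: vr[E=5120/3121 G=1024/335 H=4096/3121] → run H
t=13: vr[E=5120/3121 G=1024/335 H=5120/3121] → run E
t=14: vr[E=6144/3121 G=1024/335 H=5120/3121] → run H
t=15: vr[E=6144/3121 G=1024/335 H=6144/3121] → run E
t=16: vr[G=1024/335 H=6144/3121] → run H
t=17: vr[G=1024/335 H=7168/3121] → run H
t=18: vr[G=1024/335] → run G
t=19: vr[G=2048/335] → run G
t=20: vr[G=3072/335] → run G
t=21: (idle)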